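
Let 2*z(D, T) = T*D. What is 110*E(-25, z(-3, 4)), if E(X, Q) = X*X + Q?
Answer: 68090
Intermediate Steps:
z(D, T) = D*T/2 (z(D, T) = (T*D)/2 = (D*T)/2 = D*T/2)
E(X, Q) = Q + X² (E(X, Q) = X² + Q = Q + X²)
110*E(-25, z(-3, 4)) = 110*((½)*(-3)*4 + (-25)²) = 110*(-6 + 625) = 110*619 = 68090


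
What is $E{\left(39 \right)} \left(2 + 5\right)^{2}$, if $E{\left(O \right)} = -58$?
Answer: $-2842$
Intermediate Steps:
$E{\left(39 \right)} \left(2 + 5\right)^{2} = - 58 \left(2 + 5\right)^{2} = - 58 \cdot 7^{2} = \left(-58\right) 49 = -2842$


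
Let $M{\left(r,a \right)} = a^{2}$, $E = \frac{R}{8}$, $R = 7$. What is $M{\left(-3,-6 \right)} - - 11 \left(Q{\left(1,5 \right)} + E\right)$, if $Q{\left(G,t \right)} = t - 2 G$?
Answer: $\frac{629}{8} \approx 78.625$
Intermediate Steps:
$E = \frac{7}{8} \approx 0.875$
$M{\left(-3,-6 \right)} - - 11 \left(Q{\left(1,5 \right)} + E\right) = \left(-6\right)^{2} - - 11 \left(\left(5 - 2\right) + \frac{7}{8}\right) = 36 - - 11 \left(\left(5 - 2\right) + \frac{7}{8}\right) = 36 - - 11 \left(3 + \frac{7}{8}\right) = 36 - \left(-11\right) \frac{31}{8} = 36 - - \frac{341}{8} = 36 + \frac{341}{8} = \frac{629}{8}$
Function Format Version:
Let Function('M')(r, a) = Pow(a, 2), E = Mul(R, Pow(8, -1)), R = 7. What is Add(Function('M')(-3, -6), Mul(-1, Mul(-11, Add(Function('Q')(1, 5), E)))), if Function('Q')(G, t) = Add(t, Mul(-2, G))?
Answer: Rational(629, 8) ≈ 78.625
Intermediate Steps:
E = Rational(7, 8) (E = Mul(7, Pow(8, -1)) = Mul(7, Rational(1, 8)) = Rational(7, 8) ≈ 0.87500)
Add(Function('M')(-3, -6), Mul(-1, Mul(-11, Add(Function('Q')(1, 5), E)))) = Add(Pow(-6, 2), Mul(-1, Mul(-11, Add(Add(5, Mul(-2, 1)), Rational(7, 8))))) = Add(36, Mul(-1, Mul(-11, Add(Add(5, -2), Rational(7, 8))))) = Add(36, Mul(-1, Mul(-11, Add(3, Rational(7, 8))))) = Add(36, Mul(-1, Mul(-11, Rational(31, 8)))) = Add(36, Mul(-1, Rational(-341, 8))) = Add(36, Rational(341, 8)) = Rational(629, 8)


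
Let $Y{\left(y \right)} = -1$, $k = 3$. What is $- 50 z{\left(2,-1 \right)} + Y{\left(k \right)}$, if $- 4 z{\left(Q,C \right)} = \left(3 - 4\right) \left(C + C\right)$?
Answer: $24$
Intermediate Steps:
$z{\left(Q,C \right)} = \frac{C}{2}$ ($z{\left(Q,C \right)} = - \frac{\left(3 - 4\right) \left(C + C\right)}{4} = - \frac{\left(-1\right) 2 C}{4} = - \frac{\left(-2\right) C}{4} = \frac{C}{2}$)
$- 50 z{\left(2,-1 \right)} + Y{\left(k \right)} = - 50 \cdot \frac{1}{2} \left(-1\right) - 1 = \left(-50\right) \left(- \frac{1}{2}\right) - 1 = 25 - 1 = 24$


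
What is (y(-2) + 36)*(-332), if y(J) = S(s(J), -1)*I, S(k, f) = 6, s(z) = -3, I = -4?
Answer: -3984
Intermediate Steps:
y(J) = -24 (y(J) = 6*(-4) = -24)
(y(-2) + 36)*(-332) = (-24 + 36)*(-332) = 12*(-332) = -3984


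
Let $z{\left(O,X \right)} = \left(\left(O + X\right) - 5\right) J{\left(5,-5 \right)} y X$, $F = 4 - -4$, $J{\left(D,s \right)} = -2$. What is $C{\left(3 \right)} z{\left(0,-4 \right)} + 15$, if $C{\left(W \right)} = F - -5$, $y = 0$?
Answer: $15$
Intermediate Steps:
$F = 8$ ($F = 4 + 4 = 8$)
$C{\left(W \right)} = 13$ ($C{\left(W \right)} = 8 - -5 = 8 + 5 = 13$)
$z{\left(O,X \right)} = 0$ ($z{\left(O,X \right)} = \left(\left(O + X\right) - 5\right) \left(\left(-2\right) 0\right) X = \left(-5 + O + X\right) 0 X = 0 X = 0$)
$C{\left(3 \right)} z{\left(0,-4 \right)} + 15 = 13 \cdot 0 + 15 = 0 + 15 = 15$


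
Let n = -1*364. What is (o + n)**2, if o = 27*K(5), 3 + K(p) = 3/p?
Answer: 4596736/25 ≈ 1.8387e+5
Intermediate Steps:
K(p) = -3 + 3/p
o = -324/5 (o = 27*(-3 + 3/5) = 27*(-12/5) = -324/5 ≈ -64.800)
n = -364
(o + n)**2 = (-324/5 - 364)**2 = (-2144/5)**2 = 4596736/25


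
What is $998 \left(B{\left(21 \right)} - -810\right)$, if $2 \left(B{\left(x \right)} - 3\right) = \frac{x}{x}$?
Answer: $811873$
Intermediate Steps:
$B{\left(x \right)} = \frac{7}{2}$ ($B{\left(x \right)} = 3 + \frac{x \frac{1}{x}}{2} = 3 + \frac{1}{2} \cdot 1 = 3 + \frac{1}{2} = \frac{7}{2}$)
$998 \left(B{\left(21 \right)} - -810\right) = 998 \left(\frac{7}{2} - -810\right) = 998 \left(\frac{7}{2} + 810\right) = 998 \cdot \frac{1627}{2} = 811873$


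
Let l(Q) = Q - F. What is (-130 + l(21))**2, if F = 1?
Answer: 12100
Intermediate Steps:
l(Q) = -1 + Q (l(Q) = Q - 1*1 = Q - 1 = -1 + Q)
(-130 + l(21))**2 = (-130 + (-1 + 21))**2 = (-130 + 20)**2 = (-110)**2 = 12100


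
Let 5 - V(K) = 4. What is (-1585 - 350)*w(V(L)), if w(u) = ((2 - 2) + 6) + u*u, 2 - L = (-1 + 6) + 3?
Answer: -13545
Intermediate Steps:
L = -6 (L = 2 - ((-1 + 6) + 3) = 2 - (5 + 3) = 2 - 1*8 = 2 - 8 = -6)
V(K) = 1 (V(K) = 5 - 1*4 = 5 - 4 = 1)
w(u) = 6 + u**2 (w(u) = (0 + 6) + u**2 = 6 + u**2)
(-1585 - 350)*w(V(L)) = (-1585 - 350)*(6 + 1**2) = -1935*(6 + 1) = -1935*7 = -13545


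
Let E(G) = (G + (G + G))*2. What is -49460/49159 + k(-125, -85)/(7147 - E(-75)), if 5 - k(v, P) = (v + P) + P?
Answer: -360999920/373460923 ≈ -0.96663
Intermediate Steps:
k(v, P) = 5 - v - 2*P (k(v, P) = 5 - ((v + P) + P) = 5 - ((P + v) + P) = 5 - (v + 2*P) = 5 + (-v - 2*P) = 5 - v - 2*P)
E(G) = 6*G (E(G) = (G + 2*G)*2 = (3*G)*2 = 6*G)
-49460/49159 + k(-125, -85)/(7147 - E(-75)) = -49460/49159 + (5 - 1*(-125) - 2*(-85))/(7147 - 6*(-75)) = -49460*1/49159 + (5 + 125 + 170)/(7147 - 1*(-450)) = -49460/49159 + 300/(7147 + 450) = -49460/49159 + 300/7597 = -360999920/373460923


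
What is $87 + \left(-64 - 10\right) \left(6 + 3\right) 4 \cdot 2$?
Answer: $-5241$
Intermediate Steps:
$87 + \left(-64 - 10\right) \left(6 + 3\right) 4 \cdot 2 = 87 + \left(-64 - 10\right) 9 \cdot 4 \cdot 2 = 87 - 74 \cdot 36 \cdot 2 = 87 - 5328 = -5241$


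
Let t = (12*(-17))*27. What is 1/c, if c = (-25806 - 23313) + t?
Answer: -1/54627 ≈ -1.8306e-5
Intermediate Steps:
t = -5508 (t = -204*27 = -5508)
c = -54627 (c = (-25806 - 23313) - 5508 = -49119 - 5508 = -54627)
1/c = 1/(-54627) = -1/54627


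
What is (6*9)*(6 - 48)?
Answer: -2268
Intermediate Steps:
(6*9)*(6 - 48) = 54*(-42) = -2268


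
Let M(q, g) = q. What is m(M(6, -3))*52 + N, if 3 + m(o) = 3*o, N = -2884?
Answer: -2104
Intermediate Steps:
m(o) = -3 + 3*o
m(M(6, -3))*52 + N = (-3 + 3*6)*52 - 2884 = (-3 + 18)*52 - 2884 = 15*52 - 2884 = 780 - 2884 = -2104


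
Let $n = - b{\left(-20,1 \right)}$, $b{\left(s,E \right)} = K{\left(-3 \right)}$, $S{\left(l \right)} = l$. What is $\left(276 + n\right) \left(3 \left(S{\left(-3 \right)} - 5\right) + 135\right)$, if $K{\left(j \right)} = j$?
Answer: $30969$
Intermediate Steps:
$b{\left(s,E \right)} = -3$
$n = 3$ ($n = \left(-1\right) \left(-3\right) = 3$)
$\left(276 + n\right) \left(3 \left(S{\left(-3 \right)} - 5\right) + 135\right) = \left(276 + 3\right) \left(3 \left(-3 - 5\right) + 135\right) = 279 \left(3 \left(-8\right) + 135\right) = 279 \left(-24 + 135\right) = 279 \cdot 111 = 30969$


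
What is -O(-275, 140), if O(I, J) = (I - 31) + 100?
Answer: 206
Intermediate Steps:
O(I, J) = 69 + I (O(I, J) = (-31 + I) + 100 = 69 + I)
-O(-275, 140) = -(69 - 275) = -1*(-206) = 206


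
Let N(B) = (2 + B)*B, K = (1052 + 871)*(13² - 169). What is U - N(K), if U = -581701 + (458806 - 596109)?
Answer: -719004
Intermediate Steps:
K = 0 (K = 1923*(169 - 169) = 1923*0 = 0)
N(B) = B*(2 + B)
U = -719004 (U = -581701 - 137303 = -719004)
U - N(K) = -719004 - 0*(2 + 0) = -719004 - 0*2 = -719004 - 1*0 = -719004 + 0 = -719004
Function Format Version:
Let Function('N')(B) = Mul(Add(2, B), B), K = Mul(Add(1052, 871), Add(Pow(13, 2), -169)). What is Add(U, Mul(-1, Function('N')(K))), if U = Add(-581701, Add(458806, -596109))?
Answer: -719004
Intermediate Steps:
K = 0 (K = Mul(1923, Add(169, -169)) = Mul(1923, 0) = 0)
Function('N')(B) = Mul(B, Add(2, B))
U = -719004 (U = Add(-581701, -137303) = -719004)
Add(U, Mul(-1, Function('N')(K))) = Add(-719004, Mul(-1, Mul(0, Add(2, 0)))) = Add(-719004, Mul(-1, Mul(0, 2))) = Add(-719004, Mul(-1, 0)) = Add(-719004, 0) = -719004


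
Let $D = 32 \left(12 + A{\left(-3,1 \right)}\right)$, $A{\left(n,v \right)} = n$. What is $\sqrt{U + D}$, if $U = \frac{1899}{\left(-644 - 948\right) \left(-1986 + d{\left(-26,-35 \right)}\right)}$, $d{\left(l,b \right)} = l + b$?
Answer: $\frac{3 \sqrt{84959642806774}}{1629412} \approx 16.971$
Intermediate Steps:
$d{\left(l,b \right)} = b + l$
$D = 288$ ($D = 32 \left(12 - 3\right) = 32 \cdot 9 = 288$)
$U = \frac{1899}{3258824}$ ($U = \frac{1899}{\left(-644 - 948\right) \left(-1986 - 61\right)} = \frac{1899}{\left(-1592\right) \left(-1986 - 61\right)} = \frac{1899}{\left(-1592\right) \left(-2047\right)} = \frac{1899}{3258824} \approx 0.00058273$)
$\sqrt{U + D} = \sqrt{\frac{1899}{3258824} + 288} = \sqrt{\frac{938543211}{3258824}} = \frac{3 \sqrt{84959642806774}}{1629412}$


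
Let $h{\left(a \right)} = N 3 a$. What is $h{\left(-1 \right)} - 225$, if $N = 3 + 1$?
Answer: $-237$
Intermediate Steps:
$N = 4$
$h{\left(a \right)} = 12 a$ ($h{\left(a \right)} = 4 \cdot 3 a = 12 a$)
$h{\left(-1 \right)} - 225 = 12 \left(-1\right) - 225 = -12 - 225 = -237$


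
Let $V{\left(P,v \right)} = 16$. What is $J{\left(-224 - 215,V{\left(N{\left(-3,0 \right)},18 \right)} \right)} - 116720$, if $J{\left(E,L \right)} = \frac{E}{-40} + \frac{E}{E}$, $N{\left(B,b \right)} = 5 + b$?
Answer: $- \frac{4668321}{40} \approx -1.1671 \cdot 10^{5}$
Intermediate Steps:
$J{\left(E,L \right)} = 1 - \frac{E}{40}$ ($J{\left(E,L \right)} = E \left(- \frac{1}{40}\right) + 1 = - \frac{E}{40} + 1 = 1 - \frac{E}{40}$)
$J{\left(-224 - 215,V{\left(N{\left(-3,0 \right)},18 \right)} \right)} - 116720 = \left(1 - \frac{-224 - 215}{40}\right) - 116720 = \left(1 - - \frac{439}{40}\right) - 116720 = \left(1 + \frac{439}{40}\right) - 116720 = \frac{479}{40} - 116720 = - \frac{4668321}{40}$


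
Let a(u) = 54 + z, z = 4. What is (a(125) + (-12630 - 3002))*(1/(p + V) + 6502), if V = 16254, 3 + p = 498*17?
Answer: -2502896527690/24717 ≈ -1.0126e+8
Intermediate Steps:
p = 8463 (p = -3 + 498*17 = -3 + 8466 = 8463)
a(u) = 58 (a(u) = 54 + 4 = 58)
(a(125) + (-12630 - 3002))*(1/(p + V) + 6502) = (58 + (-12630 - 3002))*(1/(8463 + 16254) + 6502) = (58 - 15632)*(1/24717 + 6502) = -15574*(1/24717 + 6502) = -15574*160709935/24717 = -2502896527690/24717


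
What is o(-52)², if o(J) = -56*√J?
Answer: -163072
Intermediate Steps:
o(-52)² = (-112*I*√13)² = -163072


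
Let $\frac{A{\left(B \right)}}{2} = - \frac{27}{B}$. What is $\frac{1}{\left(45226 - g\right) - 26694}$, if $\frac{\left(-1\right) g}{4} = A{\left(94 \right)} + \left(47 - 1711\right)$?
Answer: $\frac{47}{558064} \approx 8.422 \cdot 10^{-5}$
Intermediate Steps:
$A{\left(B \right)} = - \frac{54}{B}$ ($A{\left(B \right)} = 2 \left(- \frac{27}{B}\right) = - \frac{54}{B}$)
$g = \frac{312940}{47}$ ($g = - 4 \left(- \frac{54}{94} + \left(47 - 1711\right)\right) = - 4 \left(\left(-54\right) \frac{1}{94} + \left(47 - 1711\right)\right) = - 4 \left(- \frac{27}{47} - 1664\right) = \left(-4\right) \left(- \frac{78235}{47}\right) = \frac{312940}{47} \approx 6658.3$)
$\frac{1}{\left(45226 - g\right) - 26694} = \frac{1}{\left(45226 - \frac{312940}{47}\right) - 26694} = \frac{1}{\frac{1812682}{47} - 26694} = \frac{1}{\frac{558064}{47}} = \frac{47}{558064}$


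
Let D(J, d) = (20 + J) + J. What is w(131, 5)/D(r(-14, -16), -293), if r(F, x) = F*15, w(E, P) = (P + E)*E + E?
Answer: -17947/400 ≈ -44.867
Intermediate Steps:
w(E, P) = E + E*(E + P) (w(E, P) = (E + P)*E + E = E*(E + P) + E = E + E*(E + P))
r(F, x) = 15*F
D(J, d) = 20 + 2*J
w(131, 5)/D(r(-14, -16), -293) = (131*(1 + 131 + 5))/(20 + 2*(15*(-14))) = (131*137)/(20 + 2*(-210)) = 17947/(20 - 420) = 17947/(-400) = 17947*(-1/400) = -17947/400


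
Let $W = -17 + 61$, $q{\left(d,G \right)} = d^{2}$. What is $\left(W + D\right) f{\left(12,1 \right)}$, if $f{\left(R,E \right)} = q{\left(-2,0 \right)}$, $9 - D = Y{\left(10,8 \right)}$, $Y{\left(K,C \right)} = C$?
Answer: $180$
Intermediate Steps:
$D = 1$ ($D = 9 - 8 = 1$)
$W = 44$
$f{\left(R,E \right)} = 4$ ($f{\left(R,E \right)} = \left(-2\right)^{2} = 4$)
$\left(W + D\right) f{\left(12,1 \right)} = \left(44 + 1\right) 4 = 45 \cdot 4 = 180$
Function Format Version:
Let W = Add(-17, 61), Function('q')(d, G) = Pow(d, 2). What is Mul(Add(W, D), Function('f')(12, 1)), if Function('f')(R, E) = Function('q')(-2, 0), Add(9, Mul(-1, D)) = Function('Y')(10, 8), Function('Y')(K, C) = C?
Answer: 180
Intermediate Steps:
D = 1 (D = Add(9, Mul(-1, 8)) = Add(9, -8) = 1)
W = 44
Function('f')(R, E) = 4 (Function('f')(R, E) = Pow(-2, 2) = 4)
Mul(Add(W, D), Function('f')(12, 1)) = Mul(Add(44, 1), 4) = Mul(45, 4) = 180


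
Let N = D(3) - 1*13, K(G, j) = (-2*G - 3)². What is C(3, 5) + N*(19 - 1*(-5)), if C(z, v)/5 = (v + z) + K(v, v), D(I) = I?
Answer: 645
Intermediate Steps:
K(G, j) = (-3 - 2*G)²
N = -10 (N = 3 - 1*13 = 3 - 13 = -10)
C(z, v) = 5*v + 5*z + 5*(3 + 2*v)² (C(z, v) = 5*((v + z) + (3 + 2*v)²) = 5*(v + z + (3 + 2*v)²) = 5*v + 5*z + 5*(3 + 2*v)²)
C(3, 5) + N*(19 - 1*(-5)) = (5*5 + 5*3 + 5*(3 + 2*5)²) - 10*(19 - 1*(-5)) = (25 + 15 + 5*(3 + 10)²) - 10*(19 + 5) = (25 + 15 + 5*13²) - 10*24 = (25 + 15 + 5*169) - 240 = (25 + 15 + 845) - 240 = 885 - 240 = 645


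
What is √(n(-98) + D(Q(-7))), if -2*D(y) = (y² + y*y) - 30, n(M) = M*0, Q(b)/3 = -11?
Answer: I*√1074 ≈ 32.772*I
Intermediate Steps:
Q(b) = -33 (Q(b) = 3*(-11) = -33)
n(M) = 0
D(y) = 15 - y² (D(y) = -((y² + y*y) - 30)/2 = -((y² + y²) - 30)/2 = -(2*y² - 30)/2 = -(-30 + 2*y²)/2 = 15 - y²)
√(n(-98) + D(Q(-7))) = √(0 + (15 - 1*(-33)²)) = √(0 + (15 - 1*1089)) = √(0 + (15 - 1089)) = √(0 - 1074) = √(-1074) = I*√1074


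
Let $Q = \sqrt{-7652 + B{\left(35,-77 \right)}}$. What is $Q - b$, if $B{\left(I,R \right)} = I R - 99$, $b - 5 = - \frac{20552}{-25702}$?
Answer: $- \frac{74531}{12851} + i \sqrt{10446} \approx -5.7996 + 102.21 i$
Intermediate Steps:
$b = \frac{74531}{12851}$ ($b = 5 - \frac{20552}{-25702} = 5 - - \frac{10276}{12851} = 5 + \frac{10276}{12851} = \frac{74531}{12851} \approx 5.7996$)
$B{\left(I,R \right)} = -99 + I R$
$Q = i \sqrt{10446}$ ($Q = \sqrt{-7652 + \left(-99 + 35 \left(-77\right)\right)} = \sqrt{-7652 - 2794} = \sqrt{-10446} = i \sqrt{10446} \approx 102.21 i$)
$Q - b = i \sqrt{10446} - \frac{74531}{12851} = - \frac{74531}{12851} + i \sqrt{10446}$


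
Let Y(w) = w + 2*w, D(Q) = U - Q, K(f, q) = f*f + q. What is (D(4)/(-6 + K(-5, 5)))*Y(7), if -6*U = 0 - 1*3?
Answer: -49/16 ≈ -3.0625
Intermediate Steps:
U = ½ (U = -(0 - 1*3)/6 = -(0 - 3)/6 = -⅙*(-3) = ½ ≈ 0.50000)
K(f, q) = q + f² (K(f, q) = f² + q = q + f²)
D(Q) = ½ - Q
Y(w) = 3*w
(D(4)/(-6 + K(-5, 5)))*Y(7) = ((½ - 1*4)/(-6 + (5 + (-5)²)))*(3*7) = ((½ - 4)/(-6 + (5 + 25)))*21 = -7/(2*(-6 + 30))*21 = -7/2/24*21 = -7/2*1/24*21 = -7/48*21 = -49/16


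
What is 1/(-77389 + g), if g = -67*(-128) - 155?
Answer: -1/68968 ≈ -1.4499e-5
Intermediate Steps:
g = 8421 (g = 8576 - 155 = 8421)
1/(-77389 + g) = 1/(-77389 + 8421) = 1/(-68968) = -1/68968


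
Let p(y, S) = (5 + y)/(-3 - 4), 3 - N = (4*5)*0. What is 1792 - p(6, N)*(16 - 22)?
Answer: 12478/7 ≈ 1782.6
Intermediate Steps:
N = 3 (N = 3 - 4*5*0 = 3 - 20*0 = 3 - 1*0 = 3 + 0 = 3)
p(y, S) = -5/7 - y/7 (p(y, S) = (5 + y)/(-7) = (5 + y)*(-⅐) = -5/7 - y/7)
1792 - p(6, N)*(16 - 22) = 1792 - (-5/7 - ⅐*6)*(16 - 22) = 1792 - (-5/7 - 6/7)*(-6) = 1792 - (-11)*(-6)/7 = 1792 - 1*66/7 = 1792 - 66/7 = 12478/7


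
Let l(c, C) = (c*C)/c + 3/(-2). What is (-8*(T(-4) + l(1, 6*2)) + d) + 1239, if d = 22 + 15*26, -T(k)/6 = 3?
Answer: 1711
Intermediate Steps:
T(k) = -18 (T(k) = -6*3 = -18)
d = 412 (d = 22 + 390 = 412)
l(c, C) = -3/2 + C (l(c, C) = (C*c)/c + 3*(-½) = C - 3/2 = -3/2 + C)
(-8*(T(-4) + l(1, 6*2)) + d) + 1239 = (-8*(-18 + (-3/2 + 6*2)) + 412) + 1239 = (-8*(-18 + (-3/2 + 12)) + 412) + 1239 = (-8*(-18 + 21/2) + 412) + 1239 = (-8*(-15/2) + 412) + 1239 = (60 + 412) + 1239 = 472 + 1239 = 1711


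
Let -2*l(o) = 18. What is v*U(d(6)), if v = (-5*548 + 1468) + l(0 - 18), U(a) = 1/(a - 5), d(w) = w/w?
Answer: 1281/4 ≈ 320.25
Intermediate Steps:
d(w) = 1
l(o) = -9 (l(o) = -½*18 = -9)
U(a) = 1/(-5 + a)
v = -1281 (v = (-5*548 + 1468) - 9 = (-2740 + 1468) - 9 = -1272 - 9 = -1281)
v*U(d(6)) = -1281/(-5 + 1) = -1281/(-4) = -1281*(-¼) = 1281/4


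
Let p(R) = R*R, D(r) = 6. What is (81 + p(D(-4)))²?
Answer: 13689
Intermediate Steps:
p(R) = R²
(81 + p(D(-4)))² = (81 + 6²)² = (81 + 36)² = 117² = 13689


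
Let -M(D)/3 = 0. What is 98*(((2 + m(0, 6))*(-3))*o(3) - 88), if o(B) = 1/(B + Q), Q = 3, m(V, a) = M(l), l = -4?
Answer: -8722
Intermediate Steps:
M(D) = 0 (M(D) = -3*0 = 0)
m(V, a) = 0
o(B) = 1/(3 + B) (o(B) = 1/(B + 3) = 1/(3 + B))
98*(((2 + m(0, 6))*(-3))*o(3) - 88) = 98*(((2 + 0)*(-3))/(3 + 3) - 88) = 98*((2*(-3))/6 - 88) = 98*(-6*1/6 - 88) = 98*(-1 - 88) = 98*(-89) = -8722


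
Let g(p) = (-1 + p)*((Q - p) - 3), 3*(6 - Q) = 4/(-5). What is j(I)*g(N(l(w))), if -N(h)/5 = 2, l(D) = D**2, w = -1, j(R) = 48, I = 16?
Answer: -35024/5 ≈ -7004.8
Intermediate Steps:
Q = 94/15 (Q = 6 - 4/(3*(-5)) = 6 - 4*(-1)/(3*5) = 6 - 1/3*(-4/5) = 6 + 4/15 = 94/15 ≈ 6.2667)
N(h) = -10 (N(h) = -5*2 = -10)
g(p) = (-1 + p)*(49/15 - p) (g(p) = (-1 + p)*((94/15 - p) - 3) = (-1 + p)*(49/15 - p))
j(I)*g(N(l(w))) = 48*(-49/15 - 1*(-10)**2 + (64/15)*(-10)) = 48*(-49/15 - 1*100 - 128/3) = 48*(-49/15 - 100 - 128/3) = 48*(-2189/15) = -35024/5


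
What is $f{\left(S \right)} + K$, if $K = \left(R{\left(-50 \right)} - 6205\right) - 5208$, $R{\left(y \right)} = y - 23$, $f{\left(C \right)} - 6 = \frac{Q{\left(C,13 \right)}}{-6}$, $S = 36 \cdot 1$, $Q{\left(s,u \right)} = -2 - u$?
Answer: $- \frac{22955}{2} \approx -11478.0$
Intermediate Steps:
$S = 36$
$f{\left(C \right)} = \frac{17}{2}$ ($f{\left(C \right)} = 6 + \frac{-2 - 13}{-6} = 6 + \left(-2 - 13\right) \left(- \frac{1}{6}\right) = 6 - - \frac{5}{2} = 6 + \frac{5}{2} = \frac{17}{2}$)
$R{\left(y \right)} = -23 + y$ ($R{\left(y \right)} = y - 23 = -23 + y$)
$K = -11486$ ($K = \left(\left(-23 - 50\right) - 6205\right) - 5208 = \left(-73 - 6205\right) - 5208 = -6278 - 5208 = -11486$)
$f{\left(S \right)} + K = \frac{17}{2} - 11486 = - \frac{22955}{2}$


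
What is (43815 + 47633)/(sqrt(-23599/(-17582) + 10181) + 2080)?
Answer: 3344304570880/75887738859 - 91448*sqrt(3147634094662)/75887738859 ≈ 41.931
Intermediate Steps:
(43815 + 47633)/(sqrt(-23599/(-17582) + 10181) + 2080) = 91448/(sqrt(-23599*(-1/17582) + 10181) + 2080) = 91448/(sqrt(23599/17582 + 10181) + 2080) = 91448/(sqrt(179025941/17582) + 2080) = 91448/(sqrt(3147634094662)/17582 + 2080) = 91448/(2080 + sqrt(3147634094662)/17582)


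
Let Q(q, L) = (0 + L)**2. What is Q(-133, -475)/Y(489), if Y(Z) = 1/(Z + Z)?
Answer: 220661250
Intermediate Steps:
Q(q, L) = L**2
Y(Z) = 1/(2*Z)
Q(-133, -475)/Y(489) = (-475)**2/(((1/2)/489)) = 225625/(((1/2)*(1/489))) = 225625/(1/978) = 225625*978 = 220661250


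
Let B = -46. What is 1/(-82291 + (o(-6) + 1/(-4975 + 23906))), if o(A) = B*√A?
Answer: -1228819823605/101121001623849169 + 8242803503*I*√6/1213452019486190028 ≈ -1.2152e-5 + 1.6639e-8*I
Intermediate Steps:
o(A) = -46*√A
1/(-82291 + (o(-6) + 1/(-4975 + 23906))) = 1/(-82291 + (-46*I*√6 + 1/(-4975 + 23906))) = 1/(-82291 + (-46*I*√6 + 1/18931)) = 1/(-82291 + (1/18931 - 46*I*√6)) = 1/(-1557850920/18931 - 46*I*√6)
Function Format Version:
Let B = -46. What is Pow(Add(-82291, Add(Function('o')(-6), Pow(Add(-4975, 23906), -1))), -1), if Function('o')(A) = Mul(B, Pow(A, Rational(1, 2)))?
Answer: Add(Rational(-1228819823605, 101121001623849169), Mul(Rational(8242803503, 1213452019486190028), I, Pow(6, Rational(1, 2)))) ≈ Add(-1.2152e-5, Mul(1.6639e-8, I))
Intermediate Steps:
Function('o')(A) = Mul(-46, Pow(A, Rational(1, 2)))
Pow(Add(-82291, Add(Function('o')(-6), Pow(Add(-4975, 23906), -1))), -1) = Pow(Add(-82291, Add(Mul(-46, Pow(-6, Rational(1, 2))), Pow(Add(-4975, 23906), -1))), -1) = Pow(Add(-82291, Add(Mul(-46, Mul(I, Pow(6, Rational(1, 2)))), Pow(18931, -1))), -1) = Pow(Add(-82291, Add(Mul(-46, I, Pow(6, Rational(1, 2))), Rational(1, 18931))), -1) = Pow(Add(-82291, Add(Rational(1, 18931), Mul(-46, I, Pow(6, Rational(1, 2))))), -1) = Pow(Add(Rational(-1557850920, 18931), Mul(-46, I, Pow(6, Rational(1, 2)))), -1)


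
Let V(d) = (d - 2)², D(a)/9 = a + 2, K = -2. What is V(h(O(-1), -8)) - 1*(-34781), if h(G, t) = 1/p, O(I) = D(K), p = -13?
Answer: 5878718/169 ≈ 34785.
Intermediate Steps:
D(a) = 18 + 9*a (D(a) = 9*(a + 2) = 9*(2 + a) = 18 + 9*a)
O(I) = 0 (O(I) = 18 + 9*(-2) = 18 - 18 = 0)
h(G, t) = -1/13 (h(G, t) = 1/(-13) = -1/13)
V(d) = (-2 + d)²
V(h(O(-1), -8)) - 1*(-34781) = (-2 - 1/13)² - 1*(-34781) = (-27/13)² + 34781 = 729/169 + 34781 = 5878718/169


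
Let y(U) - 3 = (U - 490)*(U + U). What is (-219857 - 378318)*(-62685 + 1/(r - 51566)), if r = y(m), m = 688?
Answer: 1656487292558240/44177 ≈ 3.7497e+10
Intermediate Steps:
y(U) = 3 + 2*U*(-490 + U) (y(U) = 3 + (U - 490)*(U + U) = 3 + (-490 + U)*(2*U) = 3 + 2*U*(-490 + U))
r = 272451 (r = 3 - 980*688 + 2*688**2 = 3 - 674240 + 2*473344 = 3 - 674240 + 946688 = 272451)
(-219857 - 378318)*(-62685 + 1/(r - 51566)) = (-219857 - 378318)*(-62685 + 1/(272451 - 51566)) = -598175*(-62685 + 1/220885) = -598175*(-13846176224/220885) = 1656487292558240/44177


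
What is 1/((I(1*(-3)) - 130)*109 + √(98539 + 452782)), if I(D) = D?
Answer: -14497/209611688 - √551321/209611688 ≈ -7.2704e-5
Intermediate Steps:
1/((I(1*(-3)) - 130)*109 + √(98539 + 452782)) = 1/((1*(-3) - 130)*109 + √(98539 + 452782)) = 1/((-3 - 130)*109 + √551321) = 1/(-133*109 + √551321) = 1/(-14497 + √551321)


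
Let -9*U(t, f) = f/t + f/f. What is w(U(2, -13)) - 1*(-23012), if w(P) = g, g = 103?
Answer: 23115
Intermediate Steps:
U(t, f) = -1/9 - f/(9*t) (U(t, f) = -(f/t + f/f)/9 = -(f/t + 1)/9 = -(1 + f/t)/9 = -1/9 - f/(9*t))
w(P) = 103
w(U(2, -13)) - 1*(-23012) = 103 - 1*(-23012) = 103 + 23012 = 23115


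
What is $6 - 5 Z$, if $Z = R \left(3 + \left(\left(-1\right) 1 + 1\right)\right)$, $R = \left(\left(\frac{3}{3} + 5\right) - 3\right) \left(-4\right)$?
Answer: $186$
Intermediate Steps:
$R = -12$ ($R = \left(\left(3 \cdot \frac{1}{3} + 5\right) - 3\right) \left(-4\right) = \left(\left(1 + 5\right) - 3\right) \left(-4\right) = \left(6 - 3\right) \left(-4\right) = 3 \left(-4\right) = -12$)
$Z = -36$ ($Z = - 12 \left(3 + \left(\left(-1\right) 1 + 1\right)\right) = - 12 \left(3 + \left(-1 + 1\right)\right) = - 12 \left(3 + 0\right) = \left(-12\right) 3 = -36$)
$6 - 5 Z = 6 - -180 = 6 + 180 = 186$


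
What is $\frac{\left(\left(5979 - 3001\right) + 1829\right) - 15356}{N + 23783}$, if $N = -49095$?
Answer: $\frac{1507}{3616} \approx 0.41676$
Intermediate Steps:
$\frac{\left(\left(5979 - 3001\right) + 1829\right) - 15356}{N + 23783} = \frac{\left(\left(5979 - 3001\right) + 1829\right) - 15356}{-49095 + 23783} = \frac{\left(2978 + 1829\right) - 15356}{-25312} = \left(4807 - 15356\right) \left(- \frac{1}{25312}\right) = \left(-10549\right) \left(- \frac{1}{25312}\right) = \frac{1507}{3616}$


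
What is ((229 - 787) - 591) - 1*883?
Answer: -2032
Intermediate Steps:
((229 - 787) - 591) - 1*883 = (-558 - 591) - 883 = -1149 - 883 = -2032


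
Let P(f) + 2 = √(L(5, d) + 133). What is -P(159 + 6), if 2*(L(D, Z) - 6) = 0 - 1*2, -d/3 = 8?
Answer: 2 - √138 ≈ -9.7473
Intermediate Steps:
d = -24 (d = -3*8 = -24)
L(D, Z) = 5 (L(D, Z) = 6 + (0 - 1*2)/2 = 6 + (0 - 2)/2 = 6 + (½)*(-2) = 6 - 1 = 5)
P(f) = -2 + √138 (P(f) = -2 + √(5 + 133) = -2 + √138)
-P(159 + 6) = -(-2 + √138) = 2 - √138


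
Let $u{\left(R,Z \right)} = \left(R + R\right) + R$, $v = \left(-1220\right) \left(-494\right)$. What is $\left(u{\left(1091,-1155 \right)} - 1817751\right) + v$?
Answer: $-1211798$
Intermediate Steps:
$v = 602680$
$u{\left(R,Z \right)} = 3 R$ ($u{\left(R,Z \right)} = 2 R + R = 3 R$)
$\left(u{\left(1091,-1155 \right)} - 1817751\right) + v = \left(3 \cdot 1091 - 1817751\right) + 602680 = \left(3273 - 1817751\right) + 602680 = -1814478 + 602680 = -1211798$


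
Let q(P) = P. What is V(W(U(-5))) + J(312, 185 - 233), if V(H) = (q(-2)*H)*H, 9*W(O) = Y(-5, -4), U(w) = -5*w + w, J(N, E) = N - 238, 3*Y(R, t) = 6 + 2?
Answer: 53818/729 ≈ 73.824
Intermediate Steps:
Y(R, t) = 8/3 (Y(R, t) = (6 + 2)/3 = (⅓)*8 = 8/3)
J(N, E) = -238 + N
U(w) = -4*w
W(O) = 8/27 (W(O) = (⅑)*(8/3) = 8/27)
V(H) = -2*H² (V(H) = (-2*H)*H = -2*H²)
V(W(U(-5))) + J(312, 185 - 233) = -2*(8/27)² + (-238 + 312) = -2*64/729 + 74 = -128/729 + 74 = 53818/729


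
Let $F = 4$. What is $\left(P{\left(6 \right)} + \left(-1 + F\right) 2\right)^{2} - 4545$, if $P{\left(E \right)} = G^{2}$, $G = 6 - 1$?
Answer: $-3584$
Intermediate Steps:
$G = 5$ ($G = 6 - 1 = 5$)
$P{\left(E \right)} = 25$ ($P{\left(E \right)} = 5^{2} = 25$)
$\left(P{\left(6 \right)} + \left(-1 + F\right) 2\right)^{2} - 4545 = \left(25 + \left(-1 + 4\right) 2\right)^{2} - 4545 = \left(25 + 3 \cdot 2\right)^{2} - 4545 = \left(25 + 6\right)^{2} - 4545 = 31^{2} - 4545 = 961 - 4545 = -3584$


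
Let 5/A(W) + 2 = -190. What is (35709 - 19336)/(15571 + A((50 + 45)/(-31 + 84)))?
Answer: 3143616/2989627 ≈ 1.0515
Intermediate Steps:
A(W) = -5/192 (A(W) = 5/(-2 - 190) = 5/(-192) = 5*(-1/192) = -5/192)
(35709 - 19336)/(15571 + A((50 + 45)/(-31 + 84))) = (35709 - 19336)/(15571 - 5/192) = 16373/(2989627/192) = 16373*(192/2989627) = 3143616/2989627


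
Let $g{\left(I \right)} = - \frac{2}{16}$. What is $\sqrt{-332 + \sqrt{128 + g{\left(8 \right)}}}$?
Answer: $\frac{\sqrt{-1328 + \sqrt{2046}}}{2} \approx 17.908 i$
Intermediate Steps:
$g{\left(I \right)} = - \frac{1}{8}$ ($g{\left(I \right)} = \left(-2\right) \frac{1}{16} = - \frac{1}{8}$)
$\sqrt{-332 + \sqrt{128 + g{\left(8 \right)}}} = \sqrt{-332 + \sqrt{128 - \frac{1}{8}}} = \sqrt{-332 + \sqrt{\frac{1023}{8}}} = \sqrt{-332 + \frac{\sqrt{2046}}{4}}$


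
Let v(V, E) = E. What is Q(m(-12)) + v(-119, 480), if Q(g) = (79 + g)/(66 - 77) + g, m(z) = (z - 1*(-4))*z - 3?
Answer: 6131/11 ≈ 557.36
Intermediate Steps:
m(z) = -3 + z*(4 + z) (m(z) = (z + 4)*z - 3 = (4 + z)*z - 3 = z*(4 + z) - 3 = -3 + z*(4 + z))
Q(g) = -79/11 + 10*g/11 (Q(g) = (79 + g)/(-11) + g = (79 + g)*(-1/11) + g = (-79/11 - g/11) + g = -79/11 + 10*g/11)
Q(m(-12)) + v(-119, 480) = (-79/11 + 10*(-3 + (-12)² + 4*(-12))/11) + 480 = (-79/11 + 10*(-3 + 144 - 48)/11) + 480 = (-79/11 + (10/11)*93) + 480 = (-79/11 + 930/11) + 480 = 851/11 + 480 = 6131/11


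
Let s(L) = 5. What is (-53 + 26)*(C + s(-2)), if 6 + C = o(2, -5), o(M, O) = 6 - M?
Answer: -81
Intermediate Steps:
C = -2 (C = -6 + (6 - 1*2) = -6 + (6 - 2) = -6 + 4 = -2)
(-53 + 26)*(C + s(-2)) = (-53 + 26)*(-2 + 5) = -27*3 = -81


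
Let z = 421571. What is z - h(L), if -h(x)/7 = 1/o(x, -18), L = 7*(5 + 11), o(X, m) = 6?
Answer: 2529433/6 ≈ 4.2157e+5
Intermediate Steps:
L = 112 (L = 7*16 = 112)
h(x) = -7/6
z - h(L) = 421571 - 1*(-7/6) = 421571 + 7/6 = 2529433/6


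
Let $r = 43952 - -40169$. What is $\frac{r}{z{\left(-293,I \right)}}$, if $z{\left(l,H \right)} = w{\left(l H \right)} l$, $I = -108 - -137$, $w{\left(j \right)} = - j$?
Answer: $- \frac{84121}{2489621} \approx -0.033789$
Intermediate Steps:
$I = 29$ ($I = -108 + 137 = 29$)
$r = 84121$ ($r = 43952 + 40169 = 84121$)
$z{\left(l,H \right)} = - H l^{2}$ ($z{\left(l,H \right)} = - l H l = - H l l = - H l^{2}$)
$\frac{r}{z{\left(-293,I \right)}} = \frac{84121}{\left(-1\right) 29 \left(-293\right)^{2}} = \frac{84121}{\left(-1\right) 29 \cdot 85849} = \frac{84121}{-2489621} = 84121 \left(- \frac{1}{2489621}\right) = - \frac{84121}{2489621}$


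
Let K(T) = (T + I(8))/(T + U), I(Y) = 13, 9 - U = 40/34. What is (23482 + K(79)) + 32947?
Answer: 20822692/369 ≈ 56430.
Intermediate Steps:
U = 133/17 (U = 9 - 40/34 = 9 - 1*20/17 = 9 - 20/17 = 133/17 ≈ 7.8235)
K(T) = (13 + T)/(133/17 + T) (K(T) = (T + 13)/(T + 133/17) = (13 + T)/(133/17 + T))
(23482 + K(79)) + 32947 = (23482 + 17*(13 + 79)/(133 + 17*79)) + 32947 = (23482 + 17*92/(133 + 1343)) + 32947 = (23482 + 17*92/1476) + 32947 = (23482 + 17*(1/1476)*92) + 32947 = (23482 + 391/369) + 32947 = 8665249/369 + 32947 = 20822692/369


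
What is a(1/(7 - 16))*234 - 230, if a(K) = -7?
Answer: -1868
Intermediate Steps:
a(1/(7 - 16))*234 - 230 = -7*234 - 230 = -1638 - 230 = -1868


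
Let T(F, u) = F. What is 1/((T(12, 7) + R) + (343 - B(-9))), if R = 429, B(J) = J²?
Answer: 1/703 ≈ 0.0014225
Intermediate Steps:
1/((T(12, 7) + R) + (343 - B(-9))) = 1/((12 + 429) + (343 - 1*(-9)²)) = 1/(441 + (343 - 1*81)) = 1/(441 + (343 - 81)) = 1/(441 + 262) = 1/703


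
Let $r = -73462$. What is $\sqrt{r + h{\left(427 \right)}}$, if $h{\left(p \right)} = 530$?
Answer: $2 i \sqrt{18233} \approx 270.06 i$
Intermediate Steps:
$\sqrt{r + h{\left(427 \right)}} = \sqrt{-73462 + 530} = \sqrt{-72932} = 2 i \sqrt{18233}$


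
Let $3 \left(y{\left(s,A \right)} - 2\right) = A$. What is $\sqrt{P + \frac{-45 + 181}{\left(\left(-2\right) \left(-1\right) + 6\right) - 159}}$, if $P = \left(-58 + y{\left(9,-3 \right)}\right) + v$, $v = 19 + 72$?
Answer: $\frac{7 \sqrt{15402}}{151} \approx 5.7532$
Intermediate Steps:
$y{\left(s,A \right)} = 2 + \frac{A}{3}$
$v = 91$
$P = 34$ ($P = \left(-58 + \left(2 + \frac{1}{3} \left(-3\right)\right)\right) + 91 = \left(-58 + \left(2 - 1\right)\right) + 91 = \left(-58 + 1\right) + 91 = -57 + 91 = 34$)
$\sqrt{P + \frac{-45 + 181}{\left(\left(-2\right) \left(-1\right) + 6\right) - 159}} = \sqrt{34 + \frac{-45 + 181}{\left(\left(-2\right) \left(-1\right) + 6\right) - 159}} = \sqrt{34 + \frac{136}{\left(2 + 6\right) - 159}} = \sqrt{34 + \frac{136}{8 - 159}} = \sqrt{34 + \frac{136}{-151}} = \sqrt{34 + 136 \left(- \frac{1}{151}\right)} = \sqrt{34 - \frac{136}{151}} = \sqrt{\frac{4998}{151}} = \frac{7 \sqrt{15402}}{151}$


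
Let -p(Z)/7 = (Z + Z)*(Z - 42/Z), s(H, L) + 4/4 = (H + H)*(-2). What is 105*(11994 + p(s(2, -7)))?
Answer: 1202040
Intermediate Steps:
s(H, L) = -1 - 4*H (s(H, L) = -1 + (H + H)*(-2) = -1 + (2*H)*(-2) = -1 - 4*H)
p(Z) = -14*Z*(Z - 42/Z) (p(Z) = -7*(Z + Z)*(Z - 42/Z) = -7*2*Z*(Z - 42/Z) = -14*Z*(Z - 42/Z))
105*(11994 + p(s(2, -7))) = 105*(11994 + (588 - 14*(-1 - 4*2)²)) = 105*(11994 + (588 - 14*(-1 - 8)²)) = 105*(11994 + (588 - 14*(-9)²)) = 105*(11994 + (588 - 14*81)) = 105*(11994 + (588 - 1134)) = 105*(11994 - 546) = 105*11448 = 1202040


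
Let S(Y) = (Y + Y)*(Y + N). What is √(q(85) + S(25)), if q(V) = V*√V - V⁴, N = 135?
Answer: √(-52192625 + 85*√85) ≈ 7224.4*I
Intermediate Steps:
q(V) = V^(3/2) - V⁴
S(Y) = 2*Y*(135 + Y) (S(Y) = (Y + Y)*(Y + 135) = (2*Y)*(135 + Y) = 2*Y*(135 + Y))
√(q(85) + S(25)) = √((85^(3/2) - 1*85⁴) + 2*25*(135 + 25)) = √((85*√85 - 1*52200625) + 2*25*160) = √((85*√85 - 52200625) + 8000) = √((-52200625 + 85*√85) + 8000) = √(-52192625 + 85*√85)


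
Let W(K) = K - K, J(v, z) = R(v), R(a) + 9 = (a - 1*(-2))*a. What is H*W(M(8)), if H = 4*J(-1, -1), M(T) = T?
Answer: 0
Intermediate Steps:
R(a) = -9 + a*(2 + a) (R(a) = -9 + (a - 1*(-2))*a = -9 + (a + 2)*a = -9 + (2 + a)*a = -9 + a*(2 + a))
J(v, z) = -9 + v² + 2*v
H = -40 (H = 4*(-9 + (-1)² + 2*(-1)) = 4*(-9 + 1 - 2) = 4*(-10) = -40)
W(K) = 0
H*W(M(8)) = -40*0 = 0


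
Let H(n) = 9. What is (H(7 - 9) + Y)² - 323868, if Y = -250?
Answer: -265787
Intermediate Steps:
(H(7 - 9) + Y)² - 323868 = (9 - 250)² - 323868 = (-241)² - 323868 = 58081 - 323868 = -265787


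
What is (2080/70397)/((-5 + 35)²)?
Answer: 104/3167865 ≈ 3.2830e-5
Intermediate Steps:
(2080/70397)/((-5 + 35)²) = (2080*(1/70397))/(30²) = (2080/70397)/900 = (2080/70397)*(1/900) = 104/3167865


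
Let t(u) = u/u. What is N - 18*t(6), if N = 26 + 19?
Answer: 27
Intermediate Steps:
t(u) = 1
N = 45
N - 18*t(6) = 45 - 18*1 = 45 - 18 = 27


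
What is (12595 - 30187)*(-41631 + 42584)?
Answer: -16765176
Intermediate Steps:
(12595 - 30187)*(-41631 + 42584) = -17592*953 = -16765176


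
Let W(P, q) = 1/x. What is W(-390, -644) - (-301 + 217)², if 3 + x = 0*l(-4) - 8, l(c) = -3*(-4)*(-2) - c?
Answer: -77617/11 ≈ -7056.1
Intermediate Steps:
l(c) = -24 - c (l(c) = 12*(-2) - c = -24 - c)
x = -11 (x = -3 + (0*(-24 - 1*(-4)) - 8) = -3 + (0*(-24 + 4) - 8) = -3 + (0*(-20) - 8) = -3 + (0 - 8) = -3 - 8 = -11)
W(P, q) = -1/11 (W(P, q) = 1/(-11) = -1/11)
W(-390, -644) - (-301 + 217)² = -1/11 - (-301 + 217)² = -1/11 - 1*(-84)² = -1/11 - 1*7056 = -1/11 - 7056 = -77617/11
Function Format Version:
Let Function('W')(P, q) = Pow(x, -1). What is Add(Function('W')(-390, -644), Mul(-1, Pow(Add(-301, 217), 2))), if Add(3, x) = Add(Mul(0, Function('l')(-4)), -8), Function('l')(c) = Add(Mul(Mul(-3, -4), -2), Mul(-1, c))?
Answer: Rational(-77617, 11) ≈ -7056.1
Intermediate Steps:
Function('l')(c) = Add(-24, Mul(-1, c)) (Function('l')(c) = Add(Mul(12, -2), Mul(-1, c)) = Add(-24, Mul(-1, c)))
x = -11 (x = Add(-3, Add(Mul(0, Add(-24, Mul(-1, -4))), -8)) = Add(-3, Add(Mul(0, Add(-24, 4)), -8)) = Add(-3, Add(Mul(0, -20), -8)) = Add(-3, Add(0, -8)) = Add(-3, -8) = -11)
Function('W')(P, q) = Rational(-1, 11) (Function('W')(P, q) = Pow(-11, -1) = Rational(-1, 11))
Add(Function('W')(-390, -644), Mul(-1, Pow(Add(-301, 217), 2))) = Add(Rational(-1, 11), Mul(-1, Pow(Add(-301, 217), 2))) = Add(Rational(-1, 11), Mul(-1, Pow(-84, 2))) = Add(Rational(-1, 11), Mul(-1, 7056)) = Add(Rational(-1, 11), -7056) = Rational(-77617, 11)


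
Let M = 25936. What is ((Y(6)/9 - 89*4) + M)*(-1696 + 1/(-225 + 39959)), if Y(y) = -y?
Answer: -2585643284447/59601 ≈ -4.3383e+7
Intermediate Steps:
((Y(6)/9 - 89*4) + M)*(-1696 + 1/(-225 + 39959)) = ((-1*6/9 - 89*4) + 25936)*(-1696 + 1/(-225 + 39959)) = ((-6*⅑ - 356) + 25936)*(-1696 + 1/39734) = ((-⅔ - 356) + 25936)*(-1696 + 1/39734) = (-1070/3 + 25936)*(-67388863/39734) = (76738/3)*(-67388863/39734) = -2585643284447/59601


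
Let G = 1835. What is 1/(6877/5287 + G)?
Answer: 5287/9708522 ≈ 0.00054457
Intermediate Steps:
1/(6877/5287 + G) = 1/(6877/5287 + 1835) = 1/(9708522/5287) = 5287/9708522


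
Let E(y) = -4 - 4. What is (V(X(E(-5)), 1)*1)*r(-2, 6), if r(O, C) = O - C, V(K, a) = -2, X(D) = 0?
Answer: 16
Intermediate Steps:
E(y) = -8
(V(X(E(-5)), 1)*1)*r(-2, 6) = (-2*1)*(-2 - 1*6) = -2*(-2 - 6) = -2*(-8) = 16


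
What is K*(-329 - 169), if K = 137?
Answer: -68226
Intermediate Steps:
K*(-329 - 169) = 137*(-329 - 169) = 137*(-498) = -68226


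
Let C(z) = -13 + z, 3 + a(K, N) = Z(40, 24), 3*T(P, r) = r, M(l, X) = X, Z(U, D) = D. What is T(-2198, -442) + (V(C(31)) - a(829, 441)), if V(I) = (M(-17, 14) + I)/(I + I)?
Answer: -1507/9 ≈ -167.44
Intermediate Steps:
T(P, r) = r/3
a(K, N) = 21 (a(K, N) = -3 + 24 = 21)
V(I) = (14 + I)/(2*I) (V(I) = (14 + I)/(I + I) = (14 + I)/((2*I)) = (14 + I)*(1/(2*I)) = (14 + I)/(2*I))
T(-2198, -442) + (V(C(31)) - a(829, 441)) = (⅓)*(-442) + ((14 + (-13 + 31))/(2*(-13 + 31)) - 1*21) = -442/3 + ((½)*(14 + 18)/18 - 21) = -442/3 + ((½)*(1/18)*32 - 21) = -442/3 + (8/9 - 21) = -442/3 - 181/9 = -1507/9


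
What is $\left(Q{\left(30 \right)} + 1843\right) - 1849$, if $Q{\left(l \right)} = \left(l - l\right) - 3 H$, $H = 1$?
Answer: $-9$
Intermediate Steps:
$Q{\left(l \right)} = -3$ ($Q{\left(l \right)} = \left(l - l\right) - 3 = 0 - 3 = -3$)
$\left(Q{\left(30 \right)} + 1843\right) - 1849 = \left(-3 + 1843\right) - 1849 = 1840 - 1849 = -9$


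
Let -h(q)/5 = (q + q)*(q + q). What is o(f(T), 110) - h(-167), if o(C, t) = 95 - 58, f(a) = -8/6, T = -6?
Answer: 557817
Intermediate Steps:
h(q) = -20*q² (h(q) = -5*(q + q)*(q + q) = -5*2*q*2*q = -20*q²)
f(a) = -4/3 (f(a) = -8*⅙ = -4/3)
o(C, t) = 37
o(f(T), 110) - h(-167) = 37 - (-20)*(-167)² = 37 - (-20)*27889 = 37 - 1*(-557780) = 37 + 557780 = 557817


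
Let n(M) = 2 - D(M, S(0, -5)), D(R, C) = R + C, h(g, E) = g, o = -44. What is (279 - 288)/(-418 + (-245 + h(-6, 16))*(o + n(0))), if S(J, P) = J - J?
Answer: -9/10124 ≈ -0.00088898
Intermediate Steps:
S(J, P) = 0
D(R, C) = C + R
n(M) = 2 - M (n(M) = 2 - (0 + M) = 2 - M)
(279 - 288)/(-418 + (-245 + h(-6, 16))*(o + n(0))) = (279 - 288)/(-418 + (-245 - 6)*(-44 + (2 - 1*0))) = -9/(-418 - 251*(-44 + (2 + 0))) = -9/(-418 - 251*(-44 + 2)) = -9/(-418 - 251*(-42)) = -9/(-418 + 10542) = -9/10124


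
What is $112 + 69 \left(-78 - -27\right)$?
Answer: $-3407$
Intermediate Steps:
$112 + 69 \left(-78 - -27\right) = 112 + 69 \left(-78 + 27\right) = 112 + 69 \left(-51\right) = 112 - 3519 = -3407$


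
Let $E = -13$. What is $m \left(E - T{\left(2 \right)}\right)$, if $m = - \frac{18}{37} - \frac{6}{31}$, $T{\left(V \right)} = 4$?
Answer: $\frac{13260}{1147} \approx 11.561$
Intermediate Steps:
$m = - \frac{780}{1147}$ ($m = \left(-18\right) \frac{1}{37} - \frac{6}{31} = - \frac{18}{37} - \frac{6}{31} = - \frac{780}{1147} \approx -0.68003$)
$m \left(E - T{\left(2 \right)}\right) = - \frac{780 \left(-13 - 4\right)}{1147} = \left(- \frac{780}{1147}\right) \left(-17\right) = \frac{13260}{1147}$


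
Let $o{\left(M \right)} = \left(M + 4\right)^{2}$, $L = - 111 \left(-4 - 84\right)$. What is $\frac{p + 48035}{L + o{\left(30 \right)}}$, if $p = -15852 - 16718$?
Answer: $\frac{15465}{10924} \approx 1.4157$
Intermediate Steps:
$p = -32570$ ($p = -15852 - 16718 = -32570$)
$L = 9768$ ($L = \left(-111\right) \left(-88\right) = 9768$)
$o{\left(M \right)} = \left(4 + M\right)^{2}$
$\frac{p + 48035}{L + o{\left(30 \right)}} = \frac{-32570 + 48035}{9768 + \left(4 + 30\right)^{2}} = \frac{15465}{9768 + 34^{2}} = \frac{15465}{9768 + 1156} = \frac{15465}{10924}$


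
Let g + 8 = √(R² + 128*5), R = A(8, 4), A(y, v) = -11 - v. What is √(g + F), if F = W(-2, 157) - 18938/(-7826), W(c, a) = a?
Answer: √(2318475978 + 15311569*√865)/3913 ≈ 13.447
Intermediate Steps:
R = -15 (R = -11 - 1*4 = -11 - 4 = -15)
F = 623810/3913 (F = 157 - 18938/(-7826) = 157 - 18938*(-1/7826) = 157 + 9469/3913 = 623810/3913 ≈ 159.42)
g = -8 + √865 (g = -8 + √((-15)² + 128*5) = -8 + √(225 + 640) = -8 + √865 ≈ 21.411)
√(g + F) = √((-8 + √865) + 623810/3913) = √(592506/3913 + √865)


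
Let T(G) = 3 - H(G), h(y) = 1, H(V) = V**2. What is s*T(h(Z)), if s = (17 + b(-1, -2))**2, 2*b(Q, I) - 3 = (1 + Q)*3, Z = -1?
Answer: 1369/2 ≈ 684.50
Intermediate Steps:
b(Q, I) = 3 + 3*Q/2 (b(Q, I) = 3/2 + ((1 + Q)*3)/2 = 3/2 + (3 + 3*Q)/2 = 3/2 + (3/2 + 3*Q/2) = 3 + 3*Q/2)
s = 1369/4 (s = (17 + (3 + (3/2)*(-1)))**2 = (17 + (3 - 3/2))**2 = (17 + 3/2)**2 = (37/2)**2 = 1369/4 ≈ 342.25)
T(G) = 3 - G**2
s*T(h(Z)) = 1369*(3 - 1*1**2)/4 = 1369*(3 - 1*1)/4 = 1369*(3 - 1)/4 = (1369/4)*2 = 1369/2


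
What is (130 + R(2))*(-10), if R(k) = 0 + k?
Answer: -1320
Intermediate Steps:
R(k) = k
(130 + R(2))*(-10) = (130 + 2)*(-10) = 132*(-10) = -1320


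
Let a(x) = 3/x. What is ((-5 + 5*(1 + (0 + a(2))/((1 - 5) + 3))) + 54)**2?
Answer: 8649/4 ≈ 2162.3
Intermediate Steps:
((-5 + 5*(1 + (0 + a(2))/((1 - 5) + 3))) + 54)**2 = ((-5 + 5*(1 + (0 + 3/2)/((1 - 5) + 3))) + 54)**2 = ((-5 + 5*(1 + (0 + 3*(1/2))/(-4 + 3))) + 54)**2 = ((-5 + 5*(1 + (0 + 3/2)/(-1))) + 54)**2 = ((-5 + 5*(1 + (3/2)*(-1))) + 54)**2 = ((-5 + 5*(1 - 3/2)) + 54)**2 = ((-5 + 5*(-1/2)) + 54)**2 = ((-5 - 5/2) + 54)**2 = (-15/2 + 54)**2 = (93/2)**2 = 8649/4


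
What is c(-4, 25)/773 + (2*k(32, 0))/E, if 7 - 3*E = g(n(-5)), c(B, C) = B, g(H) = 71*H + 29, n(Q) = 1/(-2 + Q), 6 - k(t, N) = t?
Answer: 843784/64159 ≈ 13.151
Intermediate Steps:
k(t, N) = 6 - t
g(H) = 29 + 71*H
E = -83/21 (E = 7/3 - (29 + 71/(-2 - 5))/3 = 7/3 - (29 + 71/(-7))/3 = 7/3 - (29 + 71*(-⅐))/3 = 7/3 - (29 - 71/7)/3 = 7/3 - ⅓*132/7 = 7/3 - 44/7 = -83/21 ≈ -3.9524)
c(-4, 25)/773 + (2*k(32, 0))/E = -4/773 + (2*(6 - 1*32))/(-83/21) = -4*1/773 + (2*(6 - 32))*(-21/83) = -4/773 + (2*(-26))*(-21/83) = -4/773 - 52*(-21/83) = -4/773 + 1092/83 = 843784/64159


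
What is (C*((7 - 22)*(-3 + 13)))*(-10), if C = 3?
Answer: 4500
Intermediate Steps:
(C*((7 - 22)*(-3 + 13)))*(-10) = (3*((7 - 22)*(-3 + 13)))*(-10) = (3*(-15*10))*(-10) = (3*(-150))*(-10) = -450*(-10) = 4500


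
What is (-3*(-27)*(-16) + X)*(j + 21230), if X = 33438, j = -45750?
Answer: -788121840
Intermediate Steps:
(-3*(-27)*(-16) + X)*(j + 21230) = (-3*(-27)*(-16) + 33438)*(-45750 + 21230) = (81*(-16) + 33438)*(-24520) = (-1296 + 33438)*(-24520) = 32142*(-24520) = -788121840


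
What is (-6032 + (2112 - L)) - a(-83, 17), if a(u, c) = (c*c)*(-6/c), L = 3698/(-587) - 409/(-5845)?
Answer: -13078240543/3431015 ≈ -3811.8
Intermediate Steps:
L = -21374727/3431015 (L = 3698*(-1/587) - 409*(-1/5845) = -3698/587 + 409/5845 = -21374727/3431015 ≈ -6.2299)
a(u, c) = -6*c (a(u, c) = c²*(-6/c) = -6*c)
(-6032 + (2112 - L)) - a(-83, 17) = (-6032 + (2112 - 1*(-21374727/3431015))) - (-6)*17 = (-6032 + (2112 + 21374727/3431015)) - 1*(-102) = (-6032 + 7267678407/3431015) + 102 = -13428204073/3431015 + 102 = -13078240543/3431015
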